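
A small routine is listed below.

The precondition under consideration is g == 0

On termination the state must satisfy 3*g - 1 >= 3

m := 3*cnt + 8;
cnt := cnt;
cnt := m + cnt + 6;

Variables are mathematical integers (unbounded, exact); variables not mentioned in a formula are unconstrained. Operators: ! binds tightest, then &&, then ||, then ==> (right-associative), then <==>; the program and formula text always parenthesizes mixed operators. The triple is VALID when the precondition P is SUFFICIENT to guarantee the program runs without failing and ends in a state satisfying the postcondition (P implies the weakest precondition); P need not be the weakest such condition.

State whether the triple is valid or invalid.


Working backward. After the program, the postcondition 3*g - 1 >= 3 must hold; in canonical form it is 3*g >= 4.
Before cnt := m + cnt + 6: 3*g >= 4
Before cnt := cnt: 3*g >= 4
Before m := 3*cnt + 8: 3*g >= 4
The weakest precondition is 3*g >= 4.
Check whether g == 0 implies it.
Countermodel: at the initial state g = 0, the precondition holds but the weakest precondition fails.
Answer: invalid


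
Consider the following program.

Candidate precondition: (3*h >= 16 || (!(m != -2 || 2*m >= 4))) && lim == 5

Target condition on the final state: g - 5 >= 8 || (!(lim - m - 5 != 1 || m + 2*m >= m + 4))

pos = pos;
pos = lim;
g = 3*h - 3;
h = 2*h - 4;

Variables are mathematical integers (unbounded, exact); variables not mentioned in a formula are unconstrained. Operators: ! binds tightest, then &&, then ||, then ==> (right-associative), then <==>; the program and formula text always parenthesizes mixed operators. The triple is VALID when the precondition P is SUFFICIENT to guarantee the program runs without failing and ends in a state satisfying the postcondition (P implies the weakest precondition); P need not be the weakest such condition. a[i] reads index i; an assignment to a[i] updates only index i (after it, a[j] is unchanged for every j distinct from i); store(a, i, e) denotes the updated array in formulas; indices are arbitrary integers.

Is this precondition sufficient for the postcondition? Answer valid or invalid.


Working backward. After the program, the postcondition g - 5 >= 8 || (!(lim - m - 5 != 1 || m + 2*m >= m + 4)) must hold; in canonical form it is g >= 13 || (!(lim != m + 6 || 2*m >= 4)).
Before h := 2*h - 4: g >= 13 || (!(lim != m + 6 || 2*m >= 4))
Before g := 3*h - 3: 3*h >= 16 || (!(lim != m + 6 || 2*m >= 4))
Before pos := lim: 3*h >= 16 || (!(lim != m + 6 || 2*m >= 4))
Before pos := pos: 3*h >= 16 || (!(lim != m + 6 || 2*m >= 4))
The weakest precondition is 3*h >= 16 || (!(lim != m + 6 || 2*m >= 4)).
Check whether (3*h >= 16 || (!(m != -2 || 2*m >= 4))) && lim == 5 implies it.
Countermodel: at the initial state h = 5, lim = 5, m = -2, the precondition holds but the weakest precondition fails.
Answer: invalid


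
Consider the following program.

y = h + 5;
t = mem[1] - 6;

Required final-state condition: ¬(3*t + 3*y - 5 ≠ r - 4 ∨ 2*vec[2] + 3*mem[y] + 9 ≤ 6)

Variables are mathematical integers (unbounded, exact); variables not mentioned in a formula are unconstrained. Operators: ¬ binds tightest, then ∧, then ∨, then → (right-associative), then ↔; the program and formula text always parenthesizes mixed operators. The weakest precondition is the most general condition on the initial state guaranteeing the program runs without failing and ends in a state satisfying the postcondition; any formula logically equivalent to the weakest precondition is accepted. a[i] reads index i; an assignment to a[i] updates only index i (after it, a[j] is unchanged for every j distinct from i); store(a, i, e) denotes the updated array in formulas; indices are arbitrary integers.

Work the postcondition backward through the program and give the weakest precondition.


Working backward. After the program, the postcondition ¬(3*t + 3*y - 5 ≠ r - 4 ∨ 2*vec[2] + 3*mem[y] + 9 ≤ 6) must hold; in canonical form it is ¬(3*t + 3*y ≠ r + 1 ∨ 3*mem[y] + 2*vec[2] ≤ -3).
Before t := mem[1] - 6: ¬(3*mem[1] + 3*y ≠ r + 19 ∨ 3*mem[y] + 2*vec[2] ≤ -3)
Before y := h + 5: ¬(3*mem[1] + 3*h ≠ r + 4 ∨ 3*mem[h + 5] + 2*vec[2] ≤ -3)
Answer: WP = ¬(3*mem[1] + 3*h ≠ r + 4 ∨ 3*mem[h + 5] + 2*vec[2] ≤ -3)


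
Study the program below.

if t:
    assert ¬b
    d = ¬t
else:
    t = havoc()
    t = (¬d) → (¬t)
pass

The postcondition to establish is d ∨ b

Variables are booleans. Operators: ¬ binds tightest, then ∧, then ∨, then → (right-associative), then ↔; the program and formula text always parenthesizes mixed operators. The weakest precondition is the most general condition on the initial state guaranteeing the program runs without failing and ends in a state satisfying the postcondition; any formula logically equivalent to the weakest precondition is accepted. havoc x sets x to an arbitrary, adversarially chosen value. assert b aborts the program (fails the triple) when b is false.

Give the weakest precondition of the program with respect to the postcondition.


Working backward. After the program, d ∨ b must hold.
Before skip: d ∨ b
Then branch requires (¬b) ∧ ((¬t) ∨ b); else branch requires d ∨ b.
Before the if: (t → ((¬b) ∧ ((¬t) ∨ b))) ∧ ((¬t) → (d ∨ b))
Answer: WP = (t → ((¬b) ∧ ((¬t) ∨ b))) ∧ ((¬t) → (d ∨ b))


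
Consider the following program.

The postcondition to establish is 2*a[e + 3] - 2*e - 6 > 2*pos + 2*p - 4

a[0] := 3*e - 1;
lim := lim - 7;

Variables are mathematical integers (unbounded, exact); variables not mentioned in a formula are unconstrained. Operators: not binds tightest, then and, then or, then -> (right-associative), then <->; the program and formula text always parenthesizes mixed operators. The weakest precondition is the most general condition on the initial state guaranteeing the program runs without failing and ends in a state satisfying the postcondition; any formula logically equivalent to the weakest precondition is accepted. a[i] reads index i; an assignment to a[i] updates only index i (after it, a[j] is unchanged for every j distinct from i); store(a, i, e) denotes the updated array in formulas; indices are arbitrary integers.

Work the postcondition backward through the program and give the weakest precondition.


Working backward. After the program, the postcondition 2*a[e + 3] - 2*e - 6 > 2*pos + 2*p - 4 must hold; in canonical form it is 2*a[e + 3] > 2*e + 2*p + 2*pos + 2.
Before lim := lim - 7: 2*a[e + 3] > 2*e + 2*p + 2*pos + 2
Before a[0] := 3*e - 1: 2*store(a, 0, 3*e - 1)[e + 3] > 2*e + 2*p + 2*pos + 2
Answer: WP = 2*store(a, 0, 3*e - 1)[e + 3] > 2*e + 2*p + 2*pos + 2


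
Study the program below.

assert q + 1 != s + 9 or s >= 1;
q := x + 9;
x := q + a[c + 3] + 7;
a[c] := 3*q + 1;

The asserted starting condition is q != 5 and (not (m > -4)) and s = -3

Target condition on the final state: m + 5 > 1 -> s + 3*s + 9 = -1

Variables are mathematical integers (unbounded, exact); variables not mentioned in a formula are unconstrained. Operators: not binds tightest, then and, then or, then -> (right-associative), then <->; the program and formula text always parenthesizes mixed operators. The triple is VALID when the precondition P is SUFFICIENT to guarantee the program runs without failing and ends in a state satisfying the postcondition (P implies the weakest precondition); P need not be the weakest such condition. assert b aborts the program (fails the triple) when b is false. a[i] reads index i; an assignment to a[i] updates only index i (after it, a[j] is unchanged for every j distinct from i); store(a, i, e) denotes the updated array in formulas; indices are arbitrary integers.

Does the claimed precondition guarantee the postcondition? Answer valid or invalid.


Working backward. After the program, the postcondition m + 5 > 1 -> s + 3*s + 9 = -1 must hold; in canonical form it is m > -4 -> 4*s = -10.
Before a[c] := 3*q + 1: m > -4 -> 4*s = -10
Before x := q + a[c + 3] + 7: m > -4 -> 4*s = -10
Before q := x + 9: m > -4 -> 4*s = -10
Before assert q + 1 != s + 9 or s >= 1: (q != s + 8 or s >= 1) and (m > -4 -> 4*s = -10)
The weakest precondition is (q != s + 8 or s >= 1) and (m > -4 -> 4*s = -10).
Check whether q != 5 and (not (m > -4)) and s = -3 implies it.
Every state satisfying the precondition satisfies the weakest precondition: the implication holds.
Answer: valid


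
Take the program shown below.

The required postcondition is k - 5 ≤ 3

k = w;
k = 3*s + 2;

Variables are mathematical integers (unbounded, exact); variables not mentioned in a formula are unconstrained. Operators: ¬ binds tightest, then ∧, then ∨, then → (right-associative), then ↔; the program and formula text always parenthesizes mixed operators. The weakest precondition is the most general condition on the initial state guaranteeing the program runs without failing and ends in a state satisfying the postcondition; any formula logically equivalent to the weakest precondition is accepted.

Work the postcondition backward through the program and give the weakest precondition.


Working backward. After the program, the postcondition k - 5 ≤ 3 must hold; in canonical form it is k ≤ 8.
Before k := 3*s + 2: 3*s ≤ 6
Before k := w: 3*s ≤ 6
Answer: WP = 3*s ≤ 6


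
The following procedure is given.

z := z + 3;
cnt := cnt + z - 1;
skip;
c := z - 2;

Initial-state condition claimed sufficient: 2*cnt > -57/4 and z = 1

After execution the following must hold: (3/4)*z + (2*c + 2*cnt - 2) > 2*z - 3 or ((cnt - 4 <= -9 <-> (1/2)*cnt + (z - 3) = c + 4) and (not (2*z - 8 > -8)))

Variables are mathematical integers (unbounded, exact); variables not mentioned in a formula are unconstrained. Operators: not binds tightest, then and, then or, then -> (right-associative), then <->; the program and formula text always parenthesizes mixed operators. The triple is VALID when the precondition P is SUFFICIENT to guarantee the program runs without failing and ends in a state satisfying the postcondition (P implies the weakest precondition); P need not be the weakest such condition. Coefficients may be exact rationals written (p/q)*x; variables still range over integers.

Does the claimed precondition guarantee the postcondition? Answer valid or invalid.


Working backward. After the program, the postcondition (3/4)*z + (2*c + 2*cnt - 2) > 2*z - 3 or ((cnt - 4 <= -9 <-> (1/2)*cnt + (z - 3) = c + 4) and (not (2*z - 8 > -8))) must hold; in canonical form it is 2*c + 2*cnt > (5/4)*z - 1 or ((cnt <= -5 <-> (1/2)*cnt + z = c + 7) and (not (2*z > 0))).
Before c := z - 2: 2*cnt + (3/4)*z > 3 or ((cnt <= -5 <-> (1/2)*cnt = 5) and (not (2*z > 0)))
Before skip: 2*cnt + (3/4)*z > 3 or ((cnt <= -5 <-> (1/2)*cnt = 5) and (not (2*z > 0)))
Before cnt := cnt + z - 1: 2*cnt + (11/4)*z > 5 or ((cnt + z <= -4 <-> (1/2)*cnt + (1/2)*z = 11/2) and (not (2*z > 0)))
Before z := z + 3: 2*cnt + (11/4)*z > -13/4 or ((cnt + z <= -7 <-> (1/2)*cnt + (1/2)*z = 4) and (not (2*z > -6)))
The weakest precondition is 2*cnt + (11/4)*z > -13/4 or ((cnt + z <= -7 <-> (1/2)*cnt + (1/2)*z = 4) and (not (2*z > -6))).
Check whether 2*cnt > -57/4 and z = 1 implies it.
Countermodel: at the initial state cnt = -7, z = 1, the precondition holds but the weakest precondition fails.
Answer: invalid


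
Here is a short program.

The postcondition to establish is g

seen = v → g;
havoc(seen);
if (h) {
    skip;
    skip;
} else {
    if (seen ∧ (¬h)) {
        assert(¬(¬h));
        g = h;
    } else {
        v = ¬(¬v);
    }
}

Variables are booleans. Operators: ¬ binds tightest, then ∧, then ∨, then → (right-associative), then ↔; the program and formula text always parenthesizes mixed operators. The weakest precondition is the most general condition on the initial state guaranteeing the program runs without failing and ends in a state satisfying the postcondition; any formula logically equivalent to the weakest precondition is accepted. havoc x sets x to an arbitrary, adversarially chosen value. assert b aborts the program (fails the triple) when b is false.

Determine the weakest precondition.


Working backward. After the program, g must hold.
Then branch requires g; else branch requires ((seen ∧ (¬h)) → h) ∧ ((¬(seen ∧ (¬h))) → g).
Before the if: (h → g) ∧ ((¬h) → (((seen ∧ (¬h)) → h) ∧ ((¬(seen ∧ (¬h))) → g)))
Before havoc seen: (h → g) ∧ ((¬h) → (((¬h) → h) ∧ (h → g))) ∧ ((¬h) → g)
Before seen := v → g: (h → g) ∧ ((¬h) → (((¬h) → h) ∧ (h → g))) ∧ ((¬h) → g)
Answer: WP = (h → g) ∧ ((¬h) → (((¬h) → h) ∧ (h → g))) ∧ ((¬h) → g)


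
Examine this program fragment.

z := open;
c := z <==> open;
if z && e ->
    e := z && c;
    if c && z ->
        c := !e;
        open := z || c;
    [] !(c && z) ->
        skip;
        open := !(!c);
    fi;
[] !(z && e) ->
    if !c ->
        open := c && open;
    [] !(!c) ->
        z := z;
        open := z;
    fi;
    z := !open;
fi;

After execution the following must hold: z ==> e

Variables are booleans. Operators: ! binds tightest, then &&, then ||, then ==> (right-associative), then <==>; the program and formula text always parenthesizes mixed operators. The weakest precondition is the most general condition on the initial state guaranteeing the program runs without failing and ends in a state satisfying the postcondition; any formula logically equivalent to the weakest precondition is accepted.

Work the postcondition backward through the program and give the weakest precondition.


Working backward. After the program, z ==> e must hold.
Then branch requires ((c && z) ==> (z ==> (z && c))) && ((!(c && z)) ==> (z ==> (z && c))); else branch requires ((!c) ==> ((!(c && open)) ==> e)) && (c ==> ((!z) ==> e)).
Before the if: ((z && e) ==> (((c && z) ==> (z ==> (z && c))) && ((!(c && z)) ==> (z ==> (z && c))))) && ((!(z && e)) ==> (((!c) ==> ((!(c && open)) ==> e)) && (c ==> ((!z) ==> e))))
Before c := z <==> open: ((z && e) ==> ((((z <==> open) && z) ==> (z ==> (z && (z <==> open)))) && ((!((z <==> open) && z)) ==> (z ==> (z && (z <==> open)))))) && ((!(z && e)) ==> (((!(z <==> open)) ==> ((!((z <==> open) && open)) ==> e)) && ((z <==> open) ==> ((!z) ==> e))))
Before z := open: (!(open && e)) ==> ((!open) ==> e)
Answer: WP = (!(open && e)) ==> ((!open) ==> e)


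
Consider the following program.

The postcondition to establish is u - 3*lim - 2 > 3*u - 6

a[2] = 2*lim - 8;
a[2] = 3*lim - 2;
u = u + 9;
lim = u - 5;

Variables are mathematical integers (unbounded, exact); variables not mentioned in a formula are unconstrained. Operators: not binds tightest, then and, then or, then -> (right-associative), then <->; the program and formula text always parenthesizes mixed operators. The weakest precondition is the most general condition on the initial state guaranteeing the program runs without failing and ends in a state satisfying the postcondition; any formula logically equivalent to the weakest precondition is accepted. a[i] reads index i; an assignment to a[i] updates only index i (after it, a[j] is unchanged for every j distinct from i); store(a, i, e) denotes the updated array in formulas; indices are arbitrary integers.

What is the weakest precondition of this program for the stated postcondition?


Working backward. After the program, the postcondition u - 3*lim - 2 > 3*u - 6 must hold; in canonical form it is 3*lim + 2*u < 4.
Before lim := u - 5: 5*u < 19
Before u := u + 9: 5*u < -26
Before a[2] := 3*lim - 2: 5*u < -26
Before a[2] := 2*lim - 8: 5*u < -26
Answer: WP = 5*u < -26


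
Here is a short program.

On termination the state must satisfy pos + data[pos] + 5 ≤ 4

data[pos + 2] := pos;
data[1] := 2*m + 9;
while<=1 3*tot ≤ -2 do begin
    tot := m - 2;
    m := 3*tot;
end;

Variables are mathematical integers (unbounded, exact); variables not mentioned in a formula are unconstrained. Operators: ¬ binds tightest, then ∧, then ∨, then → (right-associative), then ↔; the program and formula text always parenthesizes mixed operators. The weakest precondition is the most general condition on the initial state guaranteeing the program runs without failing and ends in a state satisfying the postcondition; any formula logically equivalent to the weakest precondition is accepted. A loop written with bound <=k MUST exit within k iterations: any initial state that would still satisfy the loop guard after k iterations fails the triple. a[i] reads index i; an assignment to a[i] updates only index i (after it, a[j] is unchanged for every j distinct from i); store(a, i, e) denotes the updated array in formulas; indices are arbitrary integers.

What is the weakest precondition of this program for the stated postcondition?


Working backward. After the program, the postcondition pos + data[pos] + 5 ≤ 4 must hold; in canonical form it is data[pos] + pos ≤ -1.
Before the loop (bound <=1), unroll the exhaustion recursion (WP_0 = exit-now case; WP_j = one more guarded iteration, up to j = 1):
  WP_0: (¬(3*tot ≤ -2)) ∧ data[pos] + pos ≤ -1
  WP_1: (3*tot ≤ -2 → ((¬(3*m ≤ 4)) ∧ data[pos] + pos ≤ -1)) ∧ ((¬(3*tot ≤ -2)) → data[pos] + pos ≤ -1)
So before the loop: (3*tot ≤ -2 → ((¬(3*m ≤ 4)) ∧ data[pos] + pos ≤ -1)) ∧ ((¬(3*tot ≤ -2)) → data[pos] + pos ≤ -1)
Before data[1] := 2*m + 9: (3*tot ≤ -2 → ((¬(3*m ≤ 4)) ∧ store(data, 1, 2*m + 9)[pos] + pos ≤ -1)) ∧ ((¬(3*tot ≤ -2)) → store(data, 1, 2*m + 9)[pos] + pos ≤ -1)
Before data[pos + 2] := pos: (3*tot ≤ -2 → ((¬(3*m ≤ 4)) ∧ store(store(data, pos + 2, pos), 1, 2*m + 9)[pos] + pos ≤ -1)) ∧ ((¬(3*tot ≤ -2)) → store(store(data, pos + 2, pos), 1, 2*m + 9)[pos] + pos ≤ -1)
Answer: WP = (3*tot ≤ -2 → ((¬(3*m ≤ 4)) ∧ store(store(data, pos + 2, pos), 1, 2*m + 9)[pos] + pos ≤ -1)) ∧ ((¬(3*tot ≤ -2)) → store(store(data, pos + 2, pos), 1, 2*m + 9)[pos] + pos ≤ -1)


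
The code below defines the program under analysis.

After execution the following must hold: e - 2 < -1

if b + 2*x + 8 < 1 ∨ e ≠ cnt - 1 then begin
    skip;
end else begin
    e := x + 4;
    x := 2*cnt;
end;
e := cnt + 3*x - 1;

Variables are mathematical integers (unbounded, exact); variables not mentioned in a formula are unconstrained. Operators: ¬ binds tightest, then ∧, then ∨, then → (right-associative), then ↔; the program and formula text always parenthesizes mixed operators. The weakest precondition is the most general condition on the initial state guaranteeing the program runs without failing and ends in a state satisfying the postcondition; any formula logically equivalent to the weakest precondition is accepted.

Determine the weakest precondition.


Working backward. After the program, the postcondition e - 2 < -1 must hold; in canonical form it is e < 1.
Before e := cnt + 3*x - 1: cnt + 3*x < 2
Then branch requires cnt + 3*x < 2; else branch requires 7*cnt < 2.
Before the if: ((b + 2*x < -7 ∨ e ≠ cnt - 1) → cnt + 3*x < 2) ∧ ((¬(b + 2*x < -7 ∨ e ≠ cnt - 1)) → 7*cnt < 2)
Answer: WP = ((b + 2*x < -7 ∨ e ≠ cnt - 1) → cnt + 3*x < 2) ∧ ((¬(b + 2*x < -7 ∨ e ≠ cnt - 1)) → 7*cnt < 2)


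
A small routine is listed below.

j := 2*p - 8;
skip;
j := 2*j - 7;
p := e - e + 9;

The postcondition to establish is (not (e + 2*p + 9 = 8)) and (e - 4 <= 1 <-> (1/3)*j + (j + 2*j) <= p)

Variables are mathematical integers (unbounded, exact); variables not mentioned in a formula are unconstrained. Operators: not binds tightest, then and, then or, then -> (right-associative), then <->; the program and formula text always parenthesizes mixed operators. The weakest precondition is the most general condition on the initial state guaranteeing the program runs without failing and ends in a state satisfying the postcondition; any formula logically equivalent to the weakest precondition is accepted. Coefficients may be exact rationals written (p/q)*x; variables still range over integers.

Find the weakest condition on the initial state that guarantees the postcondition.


Working backward. After the program, the postcondition (not (e + 2*p + 9 = 8)) and (e - 4 <= 1 <-> (1/3)*j + (j + 2*j) <= p) must hold; in canonical form it is (not (e + 2*p = -1)) and (e <= 5 <-> (10/3)*j <= p).
Before p := e - e + 9: (not (e = -19)) and (e <= 5 <-> (10/3)*j <= 9)
Before j := 2*j - 7: (not (e = -19)) and (e <= 5 <-> (20/3)*j <= 97/3)
Before skip: (not (e = -19)) and (e <= 5 <-> (20/3)*j <= 97/3)
Before j := 2*p - 8: (not (e = -19)) and (e <= 5 <-> (40/3)*p <= 257/3)
Answer: WP = (not (e = -19)) and (e <= 5 <-> (40/3)*p <= 257/3)


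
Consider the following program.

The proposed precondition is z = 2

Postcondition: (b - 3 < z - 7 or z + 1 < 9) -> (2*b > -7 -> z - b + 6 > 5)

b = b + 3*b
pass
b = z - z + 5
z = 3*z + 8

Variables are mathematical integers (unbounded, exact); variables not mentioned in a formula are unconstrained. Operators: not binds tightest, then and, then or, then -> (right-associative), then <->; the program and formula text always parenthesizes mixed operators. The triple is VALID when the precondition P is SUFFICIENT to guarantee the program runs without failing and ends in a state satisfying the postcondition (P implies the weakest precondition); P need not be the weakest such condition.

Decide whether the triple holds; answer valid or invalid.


Working backward. After the program, the postcondition (b - 3 < z - 7 or z + 1 < 9) -> (2*b > -7 -> z - b + 6 > 5) must hold; in canonical form it is (b < z - 4 or z < 8) -> (2*b > -7 -> z > b - 1).
Before z := 3*z + 8: (b < 3*z + 4 or 3*z < 0) -> (2*b > -7 -> 3*z > b - 9)
Before b := z - z + 5: (3*z > 1 or 3*z < 0) -> 3*z > -4
Before skip: (3*z > 1 or 3*z < 0) -> 3*z > -4
Before b := b + 3*b: (3*z > 1 or 3*z < 0) -> 3*z > -4
The weakest precondition is (3*z > 1 or 3*z < 0) -> 3*z > -4.
Check whether z = 2 implies it.
Every state satisfying the precondition satisfies the weakest precondition: the implication holds.
Answer: valid


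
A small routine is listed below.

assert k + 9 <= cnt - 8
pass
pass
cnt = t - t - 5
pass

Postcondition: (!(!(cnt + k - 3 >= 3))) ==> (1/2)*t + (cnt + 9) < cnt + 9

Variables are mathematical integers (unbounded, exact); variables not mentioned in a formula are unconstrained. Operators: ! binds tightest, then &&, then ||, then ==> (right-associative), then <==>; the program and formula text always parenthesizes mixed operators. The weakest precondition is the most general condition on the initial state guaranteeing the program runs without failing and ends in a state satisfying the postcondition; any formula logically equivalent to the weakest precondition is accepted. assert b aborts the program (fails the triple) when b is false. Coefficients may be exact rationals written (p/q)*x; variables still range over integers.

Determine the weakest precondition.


Working backward. After the program, the postcondition (!(!(cnt + k - 3 >= 3))) ==> (1/2)*t + (cnt + 9) < cnt + 9 must hold; in canonical form it is cnt + k >= 6 ==> (1/2)*t < 0.
Before skip: cnt + k >= 6 ==> (1/2)*t < 0
Before cnt := t - t - 5: k >= 11 ==> (1/2)*t < 0
Before skip: k >= 11 ==> (1/2)*t < 0
Before skip: k >= 11 ==> (1/2)*t < 0
Before assert k + 9 <= cnt - 8: k <= cnt - 17 && (k >= 11 ==> (1/2)*t < 0)
Answer: WP = k <= cnt - 17 && (k >= 11 ==> (1/2)*t < 0)


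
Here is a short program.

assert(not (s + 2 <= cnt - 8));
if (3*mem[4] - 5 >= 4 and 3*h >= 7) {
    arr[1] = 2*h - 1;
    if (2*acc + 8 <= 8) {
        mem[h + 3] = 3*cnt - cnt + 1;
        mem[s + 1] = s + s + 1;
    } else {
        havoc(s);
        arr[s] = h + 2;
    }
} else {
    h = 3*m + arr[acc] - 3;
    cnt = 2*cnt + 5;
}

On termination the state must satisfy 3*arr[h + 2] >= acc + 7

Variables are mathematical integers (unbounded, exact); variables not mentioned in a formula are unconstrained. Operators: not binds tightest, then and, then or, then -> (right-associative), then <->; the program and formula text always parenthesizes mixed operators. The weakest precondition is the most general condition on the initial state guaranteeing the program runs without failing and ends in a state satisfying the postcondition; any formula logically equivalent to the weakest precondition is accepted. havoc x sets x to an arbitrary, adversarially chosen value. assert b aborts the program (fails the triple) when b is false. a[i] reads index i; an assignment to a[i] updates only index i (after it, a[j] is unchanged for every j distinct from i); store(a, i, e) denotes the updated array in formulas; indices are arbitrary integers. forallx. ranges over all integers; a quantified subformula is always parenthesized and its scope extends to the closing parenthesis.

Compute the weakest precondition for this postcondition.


Working backward. After the program, 3*arr[h + 2] >= acc + 7 must hold.
Then branch requires (2*acc <= 0 -> 3*store(arr, 1, 2*h - 1)[h + 2] >= acc + 7) and ((not (2*acc <= 0)) -> (forall s_1. 3*store(store(arr, 1, 2*h - 1), s_1, h + 2)[h + 2] >= acc + 7)); else branch requires 3*arr[arr[acc] + 3*m - 1] >= acc + 7.
Before the if: ((3*mem[4] >= 9 and 3*h >= 7) -> ((2*acc <= 0 -> 3*store(arr, 1, 2*h - 1)[h + 2] >= acc + 7) and ((not (2*acc <= 0)) -> (forall s_1. 3*store(store(arr, 1, 2*h - 1), s_1, h + 2)[h + 2] >= acc + 7)))) and ((not (3*mem[4] >= 9 and 3*h >= 7)) -> 3*arr[arr[acc] + 3*m - 1] >= acc + 7)
Before assert not (s + 2 <= cnt - 8): (not (s <= cnt - 10)) and ((3*mem[4] >= 9 and 3*h >= 7) -> ((2*acc <= 0 -> 3*store(arr, 1, 2*h - 1)[h + 2] >= acc + 7) and ((not (2*acc <= 0)) -> (forall s_1. 3*store(store(arr, 1, 2*h - 1), s_1, h + 2)[h + 2] >= acc + 7)))) and ((not (3*mem[4] >= 9 and 3*h >= 7)) -> 3*arr[arr[acc] + 3*m - 1] >= acc + 7)
Answer: WP = (not (s <= cnt - 10)) and ((3*mem[4] >= 9 and 3*h >= 7) -> ((2*acc <= 0 -> 3*store(arr, 1, 2*h - 1)[h + 2] >= acc + 7) and ((not (2*acc <= 0)) -> (forall s_1. 3*store(store(arr, 1, 2*h - 1), s_1, h + 2)[h + 2] >= acc + 7)))) and ((not (3*mem[4] >= 9 and 3*h >= 7)) -> 3*arr[arr[acc] + 3*m - 1] >= acc + 7)


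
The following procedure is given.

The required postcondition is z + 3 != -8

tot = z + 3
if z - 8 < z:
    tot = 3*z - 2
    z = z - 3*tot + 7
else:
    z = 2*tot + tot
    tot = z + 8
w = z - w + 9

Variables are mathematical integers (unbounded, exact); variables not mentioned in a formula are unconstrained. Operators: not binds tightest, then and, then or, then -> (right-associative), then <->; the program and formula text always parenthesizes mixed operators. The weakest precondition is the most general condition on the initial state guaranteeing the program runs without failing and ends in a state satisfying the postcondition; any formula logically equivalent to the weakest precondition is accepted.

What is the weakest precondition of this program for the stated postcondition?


Working backward. After the program, the postcondition z + 3 != -8 must hold; in canonical form it is z != -11.
Before w := z - w + 9: z != -11
Then branch requires 8*z != 24; else branch requires 3*tot != -11.
Before the if: 8*z != 24
Before tot := z + 3: 8*z != 24
Answer: WP = 8*z != 24


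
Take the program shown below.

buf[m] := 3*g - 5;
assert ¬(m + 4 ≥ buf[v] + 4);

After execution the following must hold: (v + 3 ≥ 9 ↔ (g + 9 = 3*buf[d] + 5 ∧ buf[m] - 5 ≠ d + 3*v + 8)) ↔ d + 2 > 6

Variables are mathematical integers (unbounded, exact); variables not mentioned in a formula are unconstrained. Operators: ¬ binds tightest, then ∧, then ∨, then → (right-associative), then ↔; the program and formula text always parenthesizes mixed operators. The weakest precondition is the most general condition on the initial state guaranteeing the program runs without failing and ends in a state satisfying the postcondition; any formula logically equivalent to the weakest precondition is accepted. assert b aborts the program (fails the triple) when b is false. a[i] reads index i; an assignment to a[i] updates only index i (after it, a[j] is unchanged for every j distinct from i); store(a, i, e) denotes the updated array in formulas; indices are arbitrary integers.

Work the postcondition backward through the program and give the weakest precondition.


Working backward. After the program, the postcondition (v + 3 ≥ 9 ↔ (g + 9 = 3*buf[d] + 5 ∧ buf[m] - 5 ≠ d + 3*v + 8)) ↔ d + 2 > 6 must hold; in canonical form it is (v ≥ 6 ↔ (g = 3*buf[d] - 4 ∧ buf[m] ≠ d + 3*v + 13)) ↔ d > 4.
Before assert ¬(m + 4 ≥ buf[v] + 4): (¬(m ≥ buf[v])) ∧ ((v ≥ 6 ↔ (g = 3*buf[d] - 4 ∧ buf[m] ≠ d + 3*v + 13)) ↔ d > 4)
Before buf[m] := 3*g - 5: (¬(m ≥ store(buf, m, 3*g - 5)[v])) ∧ ((v ≥ 6 ↔ (g = 3*store(buf, m, 3*g - 5)[d] - 4 ∧ store(buf, m, 3*g - 5)[m] ≠ d + 3*v + 13)) ↔ d > 4)
Answer: WP = (¬(m ≥ store(buf, m, 3*g - 5)[v])) ∧ ((v ≥ 6 ↔ (g = 3*store(buf, m, 3*g - 5)[d] - 4 ∧ store(buf, m, 3*g - 5)[m] ≠ d + 3*v + 13)) ↔ d > 4)


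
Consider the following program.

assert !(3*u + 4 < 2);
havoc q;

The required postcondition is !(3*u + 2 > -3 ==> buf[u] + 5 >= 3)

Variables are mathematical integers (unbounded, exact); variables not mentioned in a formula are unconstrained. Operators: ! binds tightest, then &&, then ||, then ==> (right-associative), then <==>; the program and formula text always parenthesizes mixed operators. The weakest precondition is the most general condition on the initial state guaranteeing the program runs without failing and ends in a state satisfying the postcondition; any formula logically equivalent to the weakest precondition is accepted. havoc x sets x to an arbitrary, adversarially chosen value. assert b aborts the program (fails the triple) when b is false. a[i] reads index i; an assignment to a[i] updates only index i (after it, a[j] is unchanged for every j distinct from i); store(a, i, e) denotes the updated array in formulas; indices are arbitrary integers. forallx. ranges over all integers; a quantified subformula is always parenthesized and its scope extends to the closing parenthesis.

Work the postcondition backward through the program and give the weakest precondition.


Working backward. After the program, the postcondition !(3*u + 2 > -3 ==> buf[u] + 5 >= 3) must hold; in canonical form it is !(3*u > -5 ==> buf[u] >= -2).
Before havoc q: !(3*u > -5 ==> buf[u] >= -2)
Before assert !(3*u + 4 < 2): (!(3*u < -2)) && (!(3*u > -5 ==> buf[u] >= -2))
Answer: WP = (!(3*u < -2)) && (!(3*u > -5 ==> buf[u] >= -2))


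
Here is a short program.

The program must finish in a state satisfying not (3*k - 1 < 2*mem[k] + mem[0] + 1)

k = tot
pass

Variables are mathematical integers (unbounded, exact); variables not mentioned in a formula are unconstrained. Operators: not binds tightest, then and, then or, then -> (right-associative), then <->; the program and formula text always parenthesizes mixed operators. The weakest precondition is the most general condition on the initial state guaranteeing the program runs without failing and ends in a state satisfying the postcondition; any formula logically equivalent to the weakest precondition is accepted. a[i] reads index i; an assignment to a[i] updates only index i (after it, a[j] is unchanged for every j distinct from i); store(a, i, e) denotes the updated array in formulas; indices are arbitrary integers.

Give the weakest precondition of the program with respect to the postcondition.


Working backward. After the program, the postcondition not (3*k - 1 < 2*mem[k] + mem[0] + 1) must hold; in canonical form it is not (3*k < mem[0] + 2*mem[k] + 2).
Before skip: not (3*k < mem[0] + 2*mem[k] + 2)
Before k := tot: not (3*tot < mem[0] + 2*mem[tot] + 2)
Answer: WP = not (3*tot < mem[0] + 2*mem[tot] + 2)


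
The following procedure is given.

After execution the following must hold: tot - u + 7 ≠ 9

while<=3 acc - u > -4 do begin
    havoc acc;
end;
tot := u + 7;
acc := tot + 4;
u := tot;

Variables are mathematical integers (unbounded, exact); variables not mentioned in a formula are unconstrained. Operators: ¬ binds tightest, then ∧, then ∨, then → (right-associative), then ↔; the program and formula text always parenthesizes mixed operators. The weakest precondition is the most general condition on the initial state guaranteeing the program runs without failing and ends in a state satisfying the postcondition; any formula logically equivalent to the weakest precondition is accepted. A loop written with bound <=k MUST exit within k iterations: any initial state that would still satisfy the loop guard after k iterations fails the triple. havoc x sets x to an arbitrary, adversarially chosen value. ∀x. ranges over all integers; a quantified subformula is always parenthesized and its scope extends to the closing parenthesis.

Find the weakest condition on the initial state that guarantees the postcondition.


Working backward. After the program, the postcondition tot - u + 7 ≠ 9 must hold; in canonical form it is tot ≠ u + 2.
Before u := tot: true
Before acc := tot + 4: true
Before tot := u + 7: true
Before the loop (bound <=3), unroll the exhaustion recursion (WP_0 = exit-now case; WP_j = one more guarded iteration, up to j = 3):
  WP_0: ¬(acc > u - 4)
  WP_1: acc > u - 4 → (∀acc_1. (¬(acc_1 > u - 4)))
  WP_2: acc > u - 4 → (∀acc_2. (acc_2 > u - 4 → (∀acc_1. (¬(acc_1 > u - 4)))))
  WP_3: acc > u - 4 → (∀acc_3. (acc_3 > u - 4 → (∀acc_2. (acc_2 > u - 4 → (∀acc_1. (¬(acc_1 > u - 4)))))))
So before the loop: acc > u - 4 → (∀acc_3. (acc_3 > u - 4 → (∀acc_2. (acc_2 > u - 4 → (∀acc_1. (¬(acc_1 > u - 4)))))))
Answer: WP = acc > u - 4 → (∀acc_3. (acc_3 > u - 4 → (∀acc_2. (acc_2 > u - 4 → (∀acc_1. (¬(acc_1 > u - 4)))))))


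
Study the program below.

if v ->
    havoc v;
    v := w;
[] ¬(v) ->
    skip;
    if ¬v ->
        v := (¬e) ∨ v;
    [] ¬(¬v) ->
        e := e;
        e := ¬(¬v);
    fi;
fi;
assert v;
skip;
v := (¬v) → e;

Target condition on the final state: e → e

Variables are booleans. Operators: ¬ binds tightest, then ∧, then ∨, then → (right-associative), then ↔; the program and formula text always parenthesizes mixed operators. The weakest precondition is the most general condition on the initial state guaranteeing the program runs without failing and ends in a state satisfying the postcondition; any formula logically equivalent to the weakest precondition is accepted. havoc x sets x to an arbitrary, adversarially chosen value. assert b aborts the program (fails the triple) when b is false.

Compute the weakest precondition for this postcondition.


Working backward. After the program, the postcondition e → e must hold; in canonical form it is true.
Before v := (¬v) → e: true
Before skip: true
Before assert v: v
Then branch requires w; else branch requires (¬v) → ((¬e) ∨ v).
Before the if: (v → w) ∧ ((¬v) → ((¬v) → ((¬e) ∨ v)))
Answer: WP = (v → w) ∧ ((¬v) → ((¬v) → ((¬e) ∨ v)))


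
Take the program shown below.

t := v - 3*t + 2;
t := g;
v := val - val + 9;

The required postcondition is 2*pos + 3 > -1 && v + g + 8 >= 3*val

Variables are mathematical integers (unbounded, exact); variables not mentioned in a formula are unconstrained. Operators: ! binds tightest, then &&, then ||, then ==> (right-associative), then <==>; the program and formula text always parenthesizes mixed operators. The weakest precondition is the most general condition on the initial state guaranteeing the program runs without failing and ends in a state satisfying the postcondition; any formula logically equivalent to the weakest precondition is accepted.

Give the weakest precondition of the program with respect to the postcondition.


Working backward. After the program, the postcondition 2*pos + 3 > -1 && v + g + 8 >= 3*val must hold; in canonical form it is 2*pos > -4 && g + v >= 3*val - 8.
Before v := val - val + 9: 2*pos > -4 && g >= 3*val - 17
Before t := g: 2*pos > -4 && g >= 3*val - 17
Before t := v - 3*t + 2: 2*pos > -4 && g >= 3*val - 17
Answer: WP = 2*pos > -4 && g >= 3*val - 17


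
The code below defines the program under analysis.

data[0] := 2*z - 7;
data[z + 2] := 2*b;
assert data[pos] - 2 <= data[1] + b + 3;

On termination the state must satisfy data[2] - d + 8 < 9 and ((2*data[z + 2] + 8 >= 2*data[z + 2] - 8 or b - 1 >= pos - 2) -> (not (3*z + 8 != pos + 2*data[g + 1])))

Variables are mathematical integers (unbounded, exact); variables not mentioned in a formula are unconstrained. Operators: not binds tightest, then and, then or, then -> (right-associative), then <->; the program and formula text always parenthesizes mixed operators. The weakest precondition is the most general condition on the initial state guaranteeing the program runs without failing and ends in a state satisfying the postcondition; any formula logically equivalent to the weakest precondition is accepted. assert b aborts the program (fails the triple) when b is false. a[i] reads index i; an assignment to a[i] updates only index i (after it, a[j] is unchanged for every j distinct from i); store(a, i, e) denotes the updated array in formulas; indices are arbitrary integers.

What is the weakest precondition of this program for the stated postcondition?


Working backward. After the program, the postcondition data[2] - d + 8 < 9 and ((2*data[z + 2] + 8 >= 2*data[z + 2] - 8 or b - 1 >= pos - 2) -> (not (3*z + 8 != pos + 2*data[g + 1]))) must hold; in canonical form it is data[2] < d + 1 and (not (3*z != 2*data[g + 1] + pos - 8)).
Before assert data[pos] - 2 <= data[1] + b + 3: data[pos] <= data[1] + b + 5 and data[2] < d + 1 and (not (3*z != 2*data[g + 1] + pos - 8))
Before data[z + 2] := 2*b: store(data, z + 2, 2*b)[pos] <= store(data, z + 2, 2*b)[1] + b + 5 and store(data, z + 2, 2*b)[2] < d + 1 and (not (3*z != 2*store(data, z + 2, 2*b)[g + 1] + pos - 8))
Before data[0] := 2*z - 7: store(store(data, 0, 2*z - 7), z + 2, 2*b)[pos] <= store(store(data, 0, 2*z - 7), z + 2, 2*b)[1] + b + 5 and store(store(data, 0, 2*z - 7), z + 2, 2*b)[2] < d + 1 and (not (3*z != 2*store(store(data, 0, 2*z - 7), z + 2, 2*b)[g + 1] + pos - 8))
Answer: WP = store(store(data, 0, 2*z - 7), z + 2, 2*b)[pos] <= store(store(data, 0, 2*z - 7), z + 2, 2*b)[1] + b + 5 and store(store(data, 0, 2*z - 7), z + 2, 2*b)[2] < d + 1 and (not (3*z != 2*store(store(data, 0, 2*z - 7), z + 2, 2*b)[g + 1] + pos - 8))


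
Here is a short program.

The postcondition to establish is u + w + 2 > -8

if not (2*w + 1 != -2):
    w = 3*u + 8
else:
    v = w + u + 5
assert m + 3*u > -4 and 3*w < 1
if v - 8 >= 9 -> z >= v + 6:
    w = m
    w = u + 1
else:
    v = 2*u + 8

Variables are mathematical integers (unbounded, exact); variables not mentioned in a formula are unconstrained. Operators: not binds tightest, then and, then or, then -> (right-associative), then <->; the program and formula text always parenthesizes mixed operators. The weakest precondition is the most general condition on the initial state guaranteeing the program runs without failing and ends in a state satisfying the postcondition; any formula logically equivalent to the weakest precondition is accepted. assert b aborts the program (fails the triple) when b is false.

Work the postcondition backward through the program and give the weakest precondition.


Working backward. After the program, the postcondition u + w + 2 > -8 must hold; in canonical form it is u + w > -10.
Then branch requires 2*u > -11; else branch requires u + w > -10.
Before the if: ((v >= 17 -> z >= v + 6) -> 2*u > -11) and ((not (v >= 17 -> z >= v + 6)) -> u + w > -10)
Before assert m + 3*u > -4 and 3*w < 1: m + 3*u > -4 and 3*w < 1 and ((v >= 17 -> z >= v + 6) -> 2*u > -11) and ((not (v >= 17 -> z >= v + 6)) -> u + w > -10)
Then branch requires m + 3*u > -4 and 9*u < -23 and ((v >= 17 -> z >= v + 6) -> 2*u > -11) and ((not (v >= 17 -> z >= v + 6)) -> 4*u > -18); else branch requires m + 3*u > -4 and 3*w < 1 and ((u + w >= 12 -> z >= u + w + 11) -> 2*u > -11) and ((not (u + w >= 12 -> z >= u + w + 11)) -> u + w > -10).
Before the if: ((not (2*w != -3)) -> (m + 3*u > -4 and 9*u < -23 and ((v >= 17 -> z >= v + 6) -> 2*u > -11) and ((not (v >= 17 -> z >= v + 6)) -> 4*u > -18))) and (2*w != -3 -> (m + 3*u > -4 and 3*w < 1 and ((u + w >= 12 -> z >= u + w + 11) -> 2*u > -11) and ((not (u + w >= 12 -> z >= u + w + 11)) -> u + w > -10)))
Answer: WP = ((not (2*w != -3)) -> (m + 3*u > -4 and 9*u < -23 and ((v >= 17 -> z >= v + 6) -> 2*u > -11) and ((not (v >= 17 -> z >= v + 6)) -> 4*u > -18))) and (2*w != -3 -> (m + 3*u > -4 and 3*w < 1 and ((u + w >= 12 -> z >= u + w + 11) -> 2*u > -11) and ((not (u + w >= 12 -> z >= u + w + 11)) -> u + w > -10)))
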